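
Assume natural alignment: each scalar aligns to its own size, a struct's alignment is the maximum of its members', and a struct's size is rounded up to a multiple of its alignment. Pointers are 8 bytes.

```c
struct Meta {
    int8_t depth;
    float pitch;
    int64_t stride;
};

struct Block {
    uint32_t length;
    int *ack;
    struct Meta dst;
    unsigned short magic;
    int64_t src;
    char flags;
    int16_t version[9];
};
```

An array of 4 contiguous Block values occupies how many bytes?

288

Meta: 0..1  depth  (1B, 1-aligned); 1..4  -- padding (3B); 4..8  pitch  (4B, 4-aligned); 8..16  stride  (8B, 8-aligned); sizeof = 16, alignof = 8
0..4  length  (4B, 4-aligned)
4..8  -- padding (4B)
8..16  ack  (8B, 8-aligned)
16..32  dst  (16B, 8-aligned)
32..34  magic  (2B, 2-aligned)
34..40  -- padding (6B)
40..48  src  (8B, 8-aligned)
48..49  flags  (1B, 1-aligned)
49..50  -- padding (1B)
50..68  version  (18B, 2-aligned)
68..72  -- tail padding (4B)
sizeof = 72, alignof = 8
array of 4: 4 × 72 = 288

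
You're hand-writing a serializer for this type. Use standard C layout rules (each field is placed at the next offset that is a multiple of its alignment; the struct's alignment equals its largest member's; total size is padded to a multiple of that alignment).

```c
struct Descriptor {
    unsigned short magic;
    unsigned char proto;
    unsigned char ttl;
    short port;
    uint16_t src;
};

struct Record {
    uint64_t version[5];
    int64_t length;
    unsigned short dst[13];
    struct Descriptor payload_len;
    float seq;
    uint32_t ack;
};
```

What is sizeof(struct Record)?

96

Descriptor: 0..2  magic  (2B, 2-aligned); 2..3  proto  (1B, 1-aligned); 3..4  ttl  (1B, 1-aligned); 4..6  port  (2B, 2-aligned); 6..8  src  (2B, 2-aligned); sizeof = 8, alignof = 2
0..40  version  (40B, 8-aligned)
40..48  length  (8B, 8-aligned)
48..74  dst  (26B, 2-aligned)
74..82  payload_len  (8B, 2-aligned)
82..84  -- padding (2B)
84..88  seq  (4B, 4-aligned)
88..92  ack  (4B, 4-aligned)
92..96  -- tail padding (4B)
sizeof = 96, alignof = 8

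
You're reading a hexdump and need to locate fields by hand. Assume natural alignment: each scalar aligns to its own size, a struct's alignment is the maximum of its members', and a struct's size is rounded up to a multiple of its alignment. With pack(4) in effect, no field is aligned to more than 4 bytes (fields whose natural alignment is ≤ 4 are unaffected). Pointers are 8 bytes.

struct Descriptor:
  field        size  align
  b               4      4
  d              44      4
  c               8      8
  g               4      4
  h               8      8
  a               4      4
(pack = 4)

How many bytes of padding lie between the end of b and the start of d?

0..4  b  (4B, 4-aligned)
4..48  d  (44B, 4-aligned)

0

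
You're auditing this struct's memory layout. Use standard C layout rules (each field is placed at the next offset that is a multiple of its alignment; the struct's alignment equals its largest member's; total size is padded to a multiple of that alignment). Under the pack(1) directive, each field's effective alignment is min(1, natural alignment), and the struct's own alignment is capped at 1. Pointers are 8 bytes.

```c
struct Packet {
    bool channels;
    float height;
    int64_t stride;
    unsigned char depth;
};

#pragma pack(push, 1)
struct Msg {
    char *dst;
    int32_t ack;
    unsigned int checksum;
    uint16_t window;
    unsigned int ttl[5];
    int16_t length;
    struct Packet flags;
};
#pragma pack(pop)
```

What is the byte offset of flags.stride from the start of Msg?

Packet: 0..1  channels  (1B, 1-aligned); 1..4  -- padding (3B); 4..8  height  (4B, 4-aligned); 8..16  stride  (8B, 8-aligned); 16..17  depth  (1B, 1-aligned); 17..24  -- tail padding (7B); sizeof = 24, alignof = 8
0..8  dst  (8B, 1-aligned)
8..12  ack  (4B, 1-aligned)
12..16  checksum  (4B, 1-aligned)
16..18  window  (2B, 1-aligned)
18..38  ttl  (20B, 1-aligned)
38..40  length  (2B, 1-aligned)
40..64  flags  (24B, 1-aligned)
within Packet: stride at 8
40 + 8 = 48

48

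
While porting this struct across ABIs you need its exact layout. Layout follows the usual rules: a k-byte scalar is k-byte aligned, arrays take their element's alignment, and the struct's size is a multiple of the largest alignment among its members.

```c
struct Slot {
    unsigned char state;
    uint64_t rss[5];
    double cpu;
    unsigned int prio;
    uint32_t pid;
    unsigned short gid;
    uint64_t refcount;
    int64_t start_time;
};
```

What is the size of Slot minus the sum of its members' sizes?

13

@0: state [1B, align 1] → 1
+7 pad (align 8)
@8: rss [40B, align 8] → 48
@48: cpu [8B, align 8] → 56
@56: prio [4B, align 4] → 60
@60: pid [4B, align 4] → 64
@64: gid [2B, align 2] → 66
+6 pad (align 8)
@72: refcount [8B, align 8] → 80
@80: start_time [8B, align 8] → 88
size 88, align 8
data bytes 75, size 88 → padding 13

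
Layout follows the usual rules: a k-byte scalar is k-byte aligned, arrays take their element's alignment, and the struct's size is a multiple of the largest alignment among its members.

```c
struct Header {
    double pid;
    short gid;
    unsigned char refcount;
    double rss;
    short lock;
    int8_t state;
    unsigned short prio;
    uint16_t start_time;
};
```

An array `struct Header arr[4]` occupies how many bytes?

pid at 0 (size 8, align 8) → ends 8
gid at 8 (size 2, align 2) → ends 10
refcount at 10 (size 1, align 1) → ends 11
pad 5 to align 8 for rss
rss at 16 (size 8, align 8) → ends 24
lock at 24 (size 2, align 2) → ends 26
state at 26 (size 1, align 1) → ends 27
pad 1 to align 2 for prio
prio at 28 (size 2, align 2) → ends 30
start_time at 30 (size 2, align 2) → ends 32
total 32 bytes, alignment 8
array of 4: 4 × 32 = 128

128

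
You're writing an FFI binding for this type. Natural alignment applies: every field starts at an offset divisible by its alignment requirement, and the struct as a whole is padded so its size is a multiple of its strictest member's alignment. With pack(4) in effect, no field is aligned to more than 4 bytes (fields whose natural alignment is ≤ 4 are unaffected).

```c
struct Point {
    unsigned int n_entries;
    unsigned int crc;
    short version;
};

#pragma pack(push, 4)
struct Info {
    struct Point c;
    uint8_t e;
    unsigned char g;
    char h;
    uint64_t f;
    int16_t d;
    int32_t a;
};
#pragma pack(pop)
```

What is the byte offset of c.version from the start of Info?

Point: 0..4  n_entries  (4B, 4-aligned); 4..8  crc  (4B, 4-aligned); 8..10  version  (2B, 2-aligned); 10..12  -- tail padding (2B); sizeof = 12, alignof = 4
0..12  c  (12B, 4-aligned)
within Point: version at 8
0 + 8 = 8

8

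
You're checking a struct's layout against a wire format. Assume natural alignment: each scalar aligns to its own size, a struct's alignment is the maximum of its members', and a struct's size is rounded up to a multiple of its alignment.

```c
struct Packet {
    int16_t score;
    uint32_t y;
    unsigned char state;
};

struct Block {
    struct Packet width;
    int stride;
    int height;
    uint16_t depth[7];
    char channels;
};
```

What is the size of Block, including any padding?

36 bytes

Packet: @0: score [2B, align 2] → 2; +2 pad (align 4); @4: y [4B, align 4] → 8; @8: state [1B, align 1] → 9; +3 tail pad (align 4); size 12, align 4
@0: width [12B, align 4] → 12
@12: stride [4B, align 4] → 16
@16: height [4B, align 4] → 20
@20: depth [14B, align 2] → 34
@34: channels [1B, align 1] → 35
+1 tail pad (align 4)
size 36, align 4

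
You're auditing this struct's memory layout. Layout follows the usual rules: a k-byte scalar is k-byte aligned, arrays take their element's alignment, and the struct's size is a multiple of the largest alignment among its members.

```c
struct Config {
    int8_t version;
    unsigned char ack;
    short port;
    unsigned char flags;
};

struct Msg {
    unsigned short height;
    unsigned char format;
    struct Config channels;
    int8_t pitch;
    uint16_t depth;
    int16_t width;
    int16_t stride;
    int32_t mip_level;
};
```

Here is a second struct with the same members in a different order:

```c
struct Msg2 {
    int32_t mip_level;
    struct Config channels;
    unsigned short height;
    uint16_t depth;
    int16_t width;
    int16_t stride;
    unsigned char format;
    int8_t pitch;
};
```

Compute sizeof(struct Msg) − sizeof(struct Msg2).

Config: @0: version [1B, align 1] → 1; @1: ack [1B, align 1] → 2; @2: port [2B, align 2] → 4; @4: flags [1B, align 1] → 5; +1 tail pad (align 2); size 6, align 2
@0: height [2B, align 2] → 2
@2: format [1B, align 1] → 3
+1 pad (align 2)
@4: channels [6B, align 2] → 10
@10: pitch [1B, align 1] → 11
+1 pad (align 2)
@12: depth [2B, align 2] → 14
@14: width [2B, align 2] → 16
@16: stride [2B, align 2] → 18
+2 pad (align 4)
@20: mip_level [4B, align 4] → 24
size 24, align 4
— Msg2 —
@0: mip_level [4B, align 4] → 4
@4: channels [6B, align 2] → 10
@10: height [2B, align 2] → 12
@12: depth [2B, align 2] → 14
@14: width [2B, align 2] → 16
@16: stride [2B, align 2] → 18
@18: format [1B, align 1] → 19
@19: pitch [1B, align 1] → 20
size 20, align 4
24 − 20 = 4

4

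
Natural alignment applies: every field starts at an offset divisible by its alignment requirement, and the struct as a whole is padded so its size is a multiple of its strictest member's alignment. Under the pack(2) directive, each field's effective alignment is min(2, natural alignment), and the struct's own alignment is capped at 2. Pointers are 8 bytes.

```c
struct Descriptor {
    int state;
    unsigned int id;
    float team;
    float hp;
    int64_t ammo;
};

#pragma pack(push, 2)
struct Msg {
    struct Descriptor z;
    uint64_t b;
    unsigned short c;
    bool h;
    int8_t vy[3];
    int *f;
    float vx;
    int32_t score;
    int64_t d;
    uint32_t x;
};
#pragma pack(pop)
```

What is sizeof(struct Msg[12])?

792

Descriptor: state at 0 (size 4, align 4) → ends 4; id at 4 (size 4, align 4) → ends 8; team at 8 (size 4, align 4) → ends 12; hp at 12 (size 4, align 4) → ends 16; ammo at 16 (size 8, align 8) → ends 24; total 24 bytes, alignment 8
z at 0 (size 24, align 2) → ends 24
b at 24 (size 8, align 2) → ends 32
c at 32 (size 2, align 2) → ends 34
h at 34 (size 1, align 1) → ends 35
vy at 35 (size 3, align 1) → ends 38
f at 38 (size 8, align 2) → ends 46
vx at 46 (size 4, align 2) → ends 50
score at 50 (size 4, align 2) → ends 54
d at 54 (size 8, align 2) → ends 62
x at 62 (size 4, align 2) → ends 66
total 66 bytes, alignment 2
array of 12: 12 × 66 = 792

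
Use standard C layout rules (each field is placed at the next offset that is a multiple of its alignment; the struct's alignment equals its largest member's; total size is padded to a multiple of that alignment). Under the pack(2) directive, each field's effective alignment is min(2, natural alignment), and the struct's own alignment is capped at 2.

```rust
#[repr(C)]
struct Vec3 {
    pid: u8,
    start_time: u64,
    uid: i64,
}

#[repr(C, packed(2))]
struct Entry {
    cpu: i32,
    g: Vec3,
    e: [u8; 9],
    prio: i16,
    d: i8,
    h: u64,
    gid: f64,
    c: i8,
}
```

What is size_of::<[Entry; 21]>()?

1260

Vec3: pid at 0 (size 1, align 1) → ends 1; pad 7 to align 8 for start_time; start_time at 8 (size 8, align 8) → ends 16; uid at 16 (size 8, align 8) → ends 24; total 24 bytes, alignment 8
cpu at 0 (size 4, align 2) → ends 4
g at 4 (size 24, align 2) → ends 28
e at 28 (size 9, align 1) → ends 37
pad 1 to align 2 for prio
prio at 38 (size 2, align 2) → ends 40
d at 40 (size 1, align 1) → ends 41
pad 1 to align 2 for h
h at 42 (size 8, align 2) → ends 50
gid at 50 (size 8, align 2) → ends 58
c at 58 (size 1, align 1) → ends 59
tail pad 1 to reach multiple of 2
total 60 bytes, alignment 2
array of 21: 21 × 60 = 1260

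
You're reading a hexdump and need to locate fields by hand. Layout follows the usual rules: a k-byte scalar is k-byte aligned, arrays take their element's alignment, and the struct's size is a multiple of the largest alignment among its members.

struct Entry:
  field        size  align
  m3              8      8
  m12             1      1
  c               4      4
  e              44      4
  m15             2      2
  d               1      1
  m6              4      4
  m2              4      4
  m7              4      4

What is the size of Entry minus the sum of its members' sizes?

8

0..8  m3  (8B, 8-aligned)
8..9  m12  (1B, 1-aligned)
9..12  -- padding (3B)
12..16  c  (4B, 4-aligned)
16..60  e  (44B, 4-aligned)
60..62  m15  (2B, 2-aligned)
62..63  d  (1B, 1-aligned)
63..64  -- padding (1B)
64..68  m6  (4B, 4-aligned)
68..72  m2  (4B, 4-aligned)
72..76  m7  (4B, 4-aligned)
76..80  -- tail padding (4B)
sizeof = 80, alignof = 8
data bytes 72, size 80 → padding 8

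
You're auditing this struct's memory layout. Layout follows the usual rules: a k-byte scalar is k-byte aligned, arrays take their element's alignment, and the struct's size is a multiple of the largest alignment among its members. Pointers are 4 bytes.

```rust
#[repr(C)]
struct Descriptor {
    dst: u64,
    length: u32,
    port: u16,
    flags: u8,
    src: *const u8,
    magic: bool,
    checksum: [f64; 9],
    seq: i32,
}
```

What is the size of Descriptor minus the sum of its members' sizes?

dst at 0 (size 8, align 8) → ends 8
length at 8 (size 4, align 4) → ends 12
port at 12 (size 2, align 2) → ends 14
flags at 14 (size 1, align 1) → ends 15
pad 1 to align 4 for src
src at 16 (size 4, align 4) → ends 20
magic at 20 (size 1, align 1) → ends 21
pad 3 to align 8 for checksum
checksum at 24 (size 72, align 8) → ends 96
seq at 96 (size 4, align 4) → ends 100
tail pad 4 to reach multiple of 8
total 104 bytes, alignment 8
data bytes 96, size 104 → padding 8

8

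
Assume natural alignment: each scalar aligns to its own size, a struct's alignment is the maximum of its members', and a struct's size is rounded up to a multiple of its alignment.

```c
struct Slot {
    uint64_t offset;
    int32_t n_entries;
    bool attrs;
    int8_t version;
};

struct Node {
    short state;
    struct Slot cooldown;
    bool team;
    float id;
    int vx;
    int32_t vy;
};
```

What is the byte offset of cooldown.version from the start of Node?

Slot: offset at 0 (size 8, align 8) → ends 8; n_entries at 8 (size 4, align 4) → ends 12; attrs at 12 (size 1, align 1) → ends 13; version at 13 (size 1, align 1) → ends 14; tail pad 2 to reach multiple of 8; total 16 bytes, alignment 8
state at 0 (size 2, align 2) → ends 2
pad 6 to align 8 for cooldown
cooldown at 8 (size 16, align 8) → ends 24
within Slot: version at 13
8 + 13 = 21

21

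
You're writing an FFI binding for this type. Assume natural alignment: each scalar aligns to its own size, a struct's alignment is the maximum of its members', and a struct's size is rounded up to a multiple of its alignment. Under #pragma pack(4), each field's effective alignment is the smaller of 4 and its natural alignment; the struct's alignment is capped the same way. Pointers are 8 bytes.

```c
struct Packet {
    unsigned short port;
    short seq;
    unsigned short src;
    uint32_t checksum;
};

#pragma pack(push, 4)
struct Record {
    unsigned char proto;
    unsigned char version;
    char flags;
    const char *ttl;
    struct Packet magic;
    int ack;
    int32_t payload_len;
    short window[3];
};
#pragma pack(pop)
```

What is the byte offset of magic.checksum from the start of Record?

Packet: port at 0 (size 2, align 2) → ends 2; seq at 2 (size 2, align 2) → ends 4; src at 4 (size 2, align 2) → ends 6; pad 2 to align 4 for checksum; checksum at 8 (size 4, align 4) → ends 12; total 12 bytes, alignment 4
proto at 0 (size 1, align 1) → ends 1
version at 1 (size 1, align 1) → ends 2
flags at 2 (size 1, align 1) → ends 3
pad 1 to align 4 for ttl
ttl at 4 (size 8, align 4) → ends 12
magic at 12 (size 12, align 4) → ends 24
within Packet: checksum at 8
12 + 8 = 20

20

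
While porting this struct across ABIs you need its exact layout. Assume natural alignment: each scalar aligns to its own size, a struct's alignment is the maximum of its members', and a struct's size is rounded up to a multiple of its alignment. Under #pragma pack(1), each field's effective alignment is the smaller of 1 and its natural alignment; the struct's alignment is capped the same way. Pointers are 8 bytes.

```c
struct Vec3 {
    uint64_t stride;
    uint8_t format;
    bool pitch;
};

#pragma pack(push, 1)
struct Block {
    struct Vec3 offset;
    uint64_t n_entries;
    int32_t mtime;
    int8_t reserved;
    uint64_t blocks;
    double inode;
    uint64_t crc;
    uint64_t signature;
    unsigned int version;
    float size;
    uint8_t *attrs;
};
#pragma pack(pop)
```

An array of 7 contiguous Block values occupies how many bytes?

Vec3: 0..8  stride  (8B, 8-aligned); 8..9  format  (1B, 1-aligned); 9..10  pitch  (1B, 1-aligned); 10..16  -- tail padding (6B); sizeof = 16, alignof = 8
0..16  offset  (16B, 1-aligned)
16..24  n_entries  (8B, 1-aligned)
24..28  mtime  (4B, 1-aligned)
28..29  reserved  (1B, 1-aligned)
29..37  blocks  (8B, 1-aligned)
37..45  inode  (8B, 1-aligned)
45..53  crc  (8B, 1-aligned)
53..61  signature  (8B, 1-aligned)
61..65  version  (4B, 1-aligned)
65..69  size  (4B, 1-aligned)
69..77  attrs  (8B, 1-aligned)
sizeof = 77, alignof = 1
array of 7: 7 × 77 = 539

539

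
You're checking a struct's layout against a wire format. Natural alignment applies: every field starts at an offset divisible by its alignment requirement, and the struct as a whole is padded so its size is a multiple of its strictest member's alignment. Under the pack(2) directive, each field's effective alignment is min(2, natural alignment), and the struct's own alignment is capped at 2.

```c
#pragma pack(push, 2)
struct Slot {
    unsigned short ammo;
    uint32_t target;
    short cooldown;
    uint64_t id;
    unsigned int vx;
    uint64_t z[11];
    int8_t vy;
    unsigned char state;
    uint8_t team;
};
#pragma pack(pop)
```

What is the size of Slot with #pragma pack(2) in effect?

112

ammo at 0 (size 2, align 2) → ends 2
target at 2 (size 4, align 2) → ends 6
cooldown at 6 (size 2, align 2) → ends 8
id at 8 (size 8, align 2) → ends 16
vx at 16 (size 4, align 2) → ends 20
z at 20 (size 88, align 2) → ends 108
vy at 108 (size 1, align 1) → ends 109
state at 109 (size 1, align 1) → ends 110
team at 110 (size 1, align 1) → ends 111
tail pad 1 to reach multiple of 2
total 112 bytes, alignment 2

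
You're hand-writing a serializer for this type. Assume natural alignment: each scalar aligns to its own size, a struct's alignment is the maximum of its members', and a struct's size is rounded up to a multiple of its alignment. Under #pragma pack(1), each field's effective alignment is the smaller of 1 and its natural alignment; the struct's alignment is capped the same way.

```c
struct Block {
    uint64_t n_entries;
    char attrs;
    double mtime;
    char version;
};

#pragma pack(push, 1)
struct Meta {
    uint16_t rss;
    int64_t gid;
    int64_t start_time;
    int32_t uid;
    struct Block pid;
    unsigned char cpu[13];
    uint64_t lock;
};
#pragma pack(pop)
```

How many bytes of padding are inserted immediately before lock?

0

Block: n_entries at 0 (size 8, align 8) → ends 8; attrs at 8 (size 1, align 1) → ends 9; pad 7 to align 8 for mtime; mtime at 16 (size 8, align 8) → ends 24; version at 24 (size 1, align 1) → ends 25; tail pad 7 to reach multiple of 8; total 32 bytes, alignment 8
rss at 0 (size 2, align 1) → ends 2
gid at 2 (size 8, align 1) → ends 10
start_time at 10 (size 8, align 1) → ends 18
uid at 18 (size 4, align 1) → ends 22
pid at 22 (size 32, align 1) → ends 54
cpu at 54 (size 13, align 1) → ends 67
lock at 67 (size 8, align 1) → ends 75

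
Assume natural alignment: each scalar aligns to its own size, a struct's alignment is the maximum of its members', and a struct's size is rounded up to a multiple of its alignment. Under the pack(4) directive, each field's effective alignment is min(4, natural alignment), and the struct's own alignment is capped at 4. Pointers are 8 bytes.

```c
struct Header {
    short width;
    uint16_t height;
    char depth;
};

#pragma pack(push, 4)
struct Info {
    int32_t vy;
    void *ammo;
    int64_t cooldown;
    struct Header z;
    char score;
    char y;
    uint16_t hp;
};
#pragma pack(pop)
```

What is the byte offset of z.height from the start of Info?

Header: 0..2  width  (2B, 2-aligned); 2..4  height  (2B, 2-aligned); 4..5  depth  (1B, 1-aligned); 5..6  -- tail padding (1B); sizeof = 6, alignof = 2
0..4  vy  (4B, 4-aligned)
4..12  ammo  (8B, 4-aligned)
12..20  cooldown  (8B, 4-aligned)
20..26  z  (6B, 2-aligned)
within Header: height at 2
20 + 2 = 22

22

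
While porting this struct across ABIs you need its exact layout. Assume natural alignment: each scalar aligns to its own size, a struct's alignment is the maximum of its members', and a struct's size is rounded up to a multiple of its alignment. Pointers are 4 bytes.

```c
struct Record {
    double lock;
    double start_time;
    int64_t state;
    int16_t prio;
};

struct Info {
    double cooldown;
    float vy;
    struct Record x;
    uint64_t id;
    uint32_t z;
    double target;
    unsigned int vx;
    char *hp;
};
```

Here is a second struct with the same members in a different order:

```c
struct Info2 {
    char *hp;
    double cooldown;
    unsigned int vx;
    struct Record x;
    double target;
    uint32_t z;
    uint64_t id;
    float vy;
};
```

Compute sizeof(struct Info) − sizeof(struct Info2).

-8

Record: @0: lock [8B, align 8] → 8; @8: start_time [8B, align 8] → 16; @16: state [8B, align 8] → 24; @24: prio [2B, align 2] → 26; +6 tail pad (align 8); size 32, align 8
@0: cooldown [8B, align 8] → 8
@8: vy [4B, align 4] → 12
+4 pad (align 8)
@16: x [32B, align 8] → 48
@48: id [8B, align 8] → 56
@56: z [4B, align 4] → 60
+4 pad (align 8)
@64: target [8B, align 8] → 72
@72: vx [4B, align 4] → 76
@76: hp [4B, align 4] → 80
size 80, align 8
— Info2 —
@0: hp [4B, align 4] → 4
+4 pad (align 8)
@8: cooldown [8B, align 8] → 16
@16: vx [4B, align 4] → 20
+4 pad (align 8)
@24: x [32B, align 8] → 56
@56: target [8B, align 8] → 64
@64: z [4B, align 4] → 68
+4 pad (align 8)
@72: id [8B, align 8] → 80
@80: vy [4B, align 4] → 84
+4 tail pad (align 8)
size 88, align 8
80 − 88 = -8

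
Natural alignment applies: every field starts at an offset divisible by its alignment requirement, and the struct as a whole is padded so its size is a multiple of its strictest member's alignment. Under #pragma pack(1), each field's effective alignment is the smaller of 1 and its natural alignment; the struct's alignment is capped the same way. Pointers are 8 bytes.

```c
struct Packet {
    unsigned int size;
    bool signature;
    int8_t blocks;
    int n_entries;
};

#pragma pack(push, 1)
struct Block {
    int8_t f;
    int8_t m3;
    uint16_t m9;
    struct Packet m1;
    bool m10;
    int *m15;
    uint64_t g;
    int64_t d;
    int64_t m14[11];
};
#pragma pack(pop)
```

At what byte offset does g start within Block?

25

Packet: size at 0 (size 4, align 4) → ends 4; signature at 4 (size 1, align 1) → ends 5; blocks at 5 (size 1, align 1) → ends 6; pad 2 to align 4 for n_entries; n_entries at 8 (size 4, align 4) → ends 12; total 12 bytes, alignment 4
f at 0 (size 1, align 1) → ends 1
m3 at 1 (size 1, align 1) → ends 2
m9 at 2 (size 2, align 1) → ends 4
m1 at 4 (size 12, align 1) → ends 16
m10 at 16 (size 1, align 1) → ends 17
m15 at 17 (size 8, align 1) → ends 25
g at 25 (size 8, align 1) → ends 33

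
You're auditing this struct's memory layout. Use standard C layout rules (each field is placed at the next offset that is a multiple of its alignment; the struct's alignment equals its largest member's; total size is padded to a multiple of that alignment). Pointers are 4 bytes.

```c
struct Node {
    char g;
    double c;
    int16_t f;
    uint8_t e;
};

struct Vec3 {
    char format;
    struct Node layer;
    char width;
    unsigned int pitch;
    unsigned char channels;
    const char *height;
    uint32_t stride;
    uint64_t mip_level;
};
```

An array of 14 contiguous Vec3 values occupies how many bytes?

Node: g at 0 (size 1, align 1) → ends 1; pad 7 to align 8 for c; c at 8 (size 8, align 8) → ends 16; f at 16 (size 2, align 2) → ends 18; e at 18 (size 1, align 1) → ends 19; tail pad 5 to reach multiple of 8; total 24 bytes, alignment 8
format at 0 (size 1, align 1) → ends 1
pad 7 to align 8 for layer
layer at 8 (size 24, align 8) → ends 32
width at 32 (size 1, align 1) → ends 33
pad 3 to align 4 for pitch
pitch at 36 (size 4, align 4) → ends 40
channels at 40 (size 1, align 1) → ends 41
pad 3 to align 4 for height
height at 44 (size 4, align 4) → ends 48
stride at 48 (size 4, align 4) → ends 52
pad 4 to align 8 for mip_level
mip_level at 56 (size 8, align 8) → ends 64
total 64 bytes, alignment 8
array of 14: 14 × 64 = 896

896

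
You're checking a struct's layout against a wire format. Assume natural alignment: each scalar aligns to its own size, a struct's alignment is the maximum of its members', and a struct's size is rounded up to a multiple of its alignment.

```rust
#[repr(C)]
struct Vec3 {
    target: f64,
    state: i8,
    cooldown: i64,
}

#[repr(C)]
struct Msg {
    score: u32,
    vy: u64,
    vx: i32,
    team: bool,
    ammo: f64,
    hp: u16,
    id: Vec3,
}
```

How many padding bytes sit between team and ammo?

3

Vec3: target at 0 (size 8, align 8) → ends 8; state at 8 (size 1, align 1) → ends 9; pad 7 to align 8 for cooldown; cooldown at 16 (size 8, align 8) → ends 24; total 24 bytes, alignment 8
score at 0 (size 4, align 4) → ends 4
pad 4 to align 8 for vy
vy at 8 (size 8, align 8) → ends 16
vx at 16 (size 4, align 4) → ends 20
team at 20 (size 1, align 1) → ends 21
pad 3 to align 8 for ammo
ammo at 24 (size 8, align 8) → ends 32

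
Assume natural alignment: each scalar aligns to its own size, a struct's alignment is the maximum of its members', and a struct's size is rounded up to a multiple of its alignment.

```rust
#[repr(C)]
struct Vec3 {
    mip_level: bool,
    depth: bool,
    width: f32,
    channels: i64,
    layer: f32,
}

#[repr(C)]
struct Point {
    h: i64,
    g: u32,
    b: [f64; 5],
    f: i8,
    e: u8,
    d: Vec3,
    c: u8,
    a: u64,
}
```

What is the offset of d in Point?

64

Vec3: 0..1  mip_level  (1B, 1-aligned); 1..2  depth  (1B, 1-aligned); 2..4  -- padding (2B); 4..8  width  (4B, 4-aligned); 8..16  channels  (8B, 8-aligned); 16..20  layer  (4B, 4-aligned); 20..24  -- tail padding (4B); sizeof = 24, alignof = 8
0..8  h  (8B, 8-aligned)
8..12  g  (4B, 4-aligned)
12..16  -- padding (4B)
16..56  b  (40B, 8-aligned)
56..57  f  (1B, 1-aligned)
57..58  e  (1B, 1-aligned)
58..64  -- padding (6B)
64..88  d  (24B, 8-aligned)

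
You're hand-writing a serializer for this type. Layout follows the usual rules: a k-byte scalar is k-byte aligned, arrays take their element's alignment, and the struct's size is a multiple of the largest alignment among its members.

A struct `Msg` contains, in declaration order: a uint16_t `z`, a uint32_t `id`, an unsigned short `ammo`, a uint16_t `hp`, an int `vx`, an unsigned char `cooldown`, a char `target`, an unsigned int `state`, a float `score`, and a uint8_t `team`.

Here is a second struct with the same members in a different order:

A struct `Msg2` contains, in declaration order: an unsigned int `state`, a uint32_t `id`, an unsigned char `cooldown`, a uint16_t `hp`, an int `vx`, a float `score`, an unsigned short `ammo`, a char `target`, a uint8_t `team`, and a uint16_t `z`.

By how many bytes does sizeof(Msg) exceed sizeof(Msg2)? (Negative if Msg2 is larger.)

@0: z [2B, align 2] → 2
+2 pad (align 4)
@4: id [4B, align 4] → 8
@8: ammo [2B, align 2] → 10
@10: hp [2B, align 2] → 12
@12: vx [4B, align 4] → 16
@16: cooldown [1B, align 1] → 17
@17: target [1B, align 1] → 18
+2 pad (align 4)
@20: state [4B, align 4] → 24
@24: score [4B, align 4] → 28
@28: team [1B, align 1] → 29
+3 tail pad (align 4)
size 32, align 4
— Msg2 —
@0: state [4B, align 4] → 4
@4: id [4B, align 4] → 8
@8: cooldown [1B, align 1] → 9
+1 pad (align 2)
@10: hp [2B, align 2] → 12
@12: vx [4B, align 4] → 16
@16: score [4B, align 4] → 20
@20: ammo [2B, align 2] → 22
@22: target [1B, align 1] → 23
@23: team [1B, align 1] → 24
@24: z [2B, align 2] → 26
+2 tail pad (align 4)
size 28, align 4
32 − 28 = 4

4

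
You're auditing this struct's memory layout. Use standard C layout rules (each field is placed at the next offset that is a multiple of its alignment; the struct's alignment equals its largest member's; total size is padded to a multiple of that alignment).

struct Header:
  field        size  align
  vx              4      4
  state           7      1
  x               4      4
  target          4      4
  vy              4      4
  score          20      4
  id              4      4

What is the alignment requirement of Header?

4

member alignments: vx=4, state=1, x=4, target=4, vy=4, score=4, id=4
max = 4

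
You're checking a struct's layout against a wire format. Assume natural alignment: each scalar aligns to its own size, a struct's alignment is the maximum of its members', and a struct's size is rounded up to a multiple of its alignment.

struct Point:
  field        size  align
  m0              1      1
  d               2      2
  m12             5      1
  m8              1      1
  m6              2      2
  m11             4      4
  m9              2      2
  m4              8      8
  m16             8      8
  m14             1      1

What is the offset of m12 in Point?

m0 at 0 (size 1, align 1) → ends 1
pad 1 to align 2 for d
d at 2 (size 2, align 2) → ends 4
m12 at 4 (size 5, align 1) → ends 9

4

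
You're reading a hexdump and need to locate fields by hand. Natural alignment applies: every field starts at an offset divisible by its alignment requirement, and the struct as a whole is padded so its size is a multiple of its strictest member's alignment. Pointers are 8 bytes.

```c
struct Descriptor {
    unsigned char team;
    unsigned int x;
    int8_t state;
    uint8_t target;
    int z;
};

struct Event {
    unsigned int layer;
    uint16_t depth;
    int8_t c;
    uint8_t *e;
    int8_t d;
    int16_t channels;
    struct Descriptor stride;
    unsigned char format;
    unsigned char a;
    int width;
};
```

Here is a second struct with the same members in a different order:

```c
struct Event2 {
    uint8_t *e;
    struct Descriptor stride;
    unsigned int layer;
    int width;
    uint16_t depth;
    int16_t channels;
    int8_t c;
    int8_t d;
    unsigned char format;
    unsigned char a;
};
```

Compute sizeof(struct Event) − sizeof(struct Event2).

8

Descriptor: team at 0 (size 1, align 1) → ends 1; pad 3 to align 4 for x; x at 4 (size 4, align 4) → ends 8; state at 8 (size 1, align 1) → ends 9; target at 9 (size 1, align 1) → ends 10; pad 2 to align 4 for z; z at 12 (size 4, align 4) → ends 16; total 16 bytes, alignment 4
layer at 0 (size 4, align 4) → ends 4
depth at 4 (size 2, align 2) → ends 6
c at 6 (size 1, align 1) → ends 7
pad 1 to align 8 for e
e at 8 (size 8, align 8) → ends 16
d at 16 (size 1, align 1) → ends 17
pad 1 to align 2 for channels
channels at 18 (size 2, align 2) → ends 20
stride at 20 (size 16, align 4) → ends 36
format at 36 (size 1, align 1) → ends 37
a at 37 (size 1, align 1) → ends 38
pad 2 to align 4 for width
width at 40 (size 4, align 4) → ends 44
tail pad 4 to reach multiple of 8
total 48 bytes, alignment 8
— Event2 —
e at 0 (size 8, align 8) → ends 8
stride at 8 (size 16, align 4) → ends 24
layer at 24 (size 4, align 4) → ends 28
width at 28 (size 4, align 4) → ends 32
depth at 32 (size 2, align 2) → ends 34
channels at 34 (size 2, align 2) → ends 36
c at 36 (size 1, align 1) → ends 37
d at 37 (size 1, align 1) → ends 38
format at 38 (size 1, align 1) → ends 39
a at 39 (size 1, align 1) → ends 40
total 40 bytes, alignment 8
48 − 40 = 8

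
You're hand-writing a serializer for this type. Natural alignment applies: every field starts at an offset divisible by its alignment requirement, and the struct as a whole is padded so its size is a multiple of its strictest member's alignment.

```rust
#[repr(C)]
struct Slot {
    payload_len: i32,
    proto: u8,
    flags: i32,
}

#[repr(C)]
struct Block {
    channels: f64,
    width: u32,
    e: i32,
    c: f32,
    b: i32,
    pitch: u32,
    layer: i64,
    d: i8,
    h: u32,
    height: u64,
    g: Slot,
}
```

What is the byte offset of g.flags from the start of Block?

Slot: payload_len at 0 (size 4, align 4) → ends 4; proto at 4 (size 1, align 1) → ends 5; pad 3 to align 4 for flags; flags at 8 (size 4, align 4) → ends 12; total 12 bytes, alignment 4
channels at 0 (size 8, align 8) → ends 8
width at 8 (size 4, align 4) → ends 12
e at 12 (size 4, align 4) → ends 16
c at 16 (size 4, align 4) → ends 20
b at 20 (size 4, align 4) → ends 24
pitch at 24 (size 4, align 4) → ends 28
pad 4 to align 8 for layer
layer at 32 (size 8, align 8) → ends 40
d at 40 (size 1, align 1) → ends 41
pad 3 to align 4 for h
h at 44 (size 4, align 4) → ends 48
height at 48 (size 8, align 8) → ends 56
g at 56 (size 12, align 4) → ends 68
within Slot: flags at 8
56 + 8 = 64

64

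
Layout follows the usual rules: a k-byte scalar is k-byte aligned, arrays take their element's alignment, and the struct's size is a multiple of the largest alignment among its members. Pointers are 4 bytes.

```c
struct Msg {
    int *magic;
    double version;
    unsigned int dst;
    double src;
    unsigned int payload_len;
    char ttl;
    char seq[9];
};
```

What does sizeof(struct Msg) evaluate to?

magic at 0 (size 4, align 4) → ends 4
pad 4 to align 8 for version
version at 8 (size 8, align 8) → ends 16
dst at 16 (size 4, align 4) → ends 20
pad 4 to align 8 for src
src at 24 (size 8, align 8) → ends 32
payload_len at 32 (size 4, align 4) → ends 36
ttl at 36 (size 1, align 1) → ends 37
seq at 37 (size 9, align 1) → ends 46
tail pad 2 to reach multiple of 8
total 48 bytes, alignment 8

48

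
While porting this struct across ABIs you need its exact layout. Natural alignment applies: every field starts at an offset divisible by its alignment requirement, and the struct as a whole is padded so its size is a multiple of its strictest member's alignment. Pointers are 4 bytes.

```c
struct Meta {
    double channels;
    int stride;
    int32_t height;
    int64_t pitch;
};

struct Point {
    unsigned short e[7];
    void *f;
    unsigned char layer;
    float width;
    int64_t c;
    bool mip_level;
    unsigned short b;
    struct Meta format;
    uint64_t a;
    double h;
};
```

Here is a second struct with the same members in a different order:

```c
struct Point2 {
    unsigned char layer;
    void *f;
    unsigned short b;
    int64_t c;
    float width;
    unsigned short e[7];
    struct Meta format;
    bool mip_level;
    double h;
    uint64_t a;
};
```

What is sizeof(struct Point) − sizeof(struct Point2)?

Meta: 0..8  channels  (8B, 8-aligned); 8..12  stride  (4B, 4-aligned); 12..16  height  (4B, 4-aligned); 16..24  pitch  (8B, 8-aligned); sizeof = 24, alignof = 8
0..14  e  (14B, 2-aligned)
14..16  -- padding (2B)
16..20  f  (4B, 4-aligned)
20..21  layer  (1B, 1-aligned)
21..24  -- padding (3B)
24..28  width  (4B, 4-aligned)
28..32  -- padding (4B)
32..40  c  (8B, 8-aligned)
40..41  mip_level  (1B, 1-aligned)
41..42  -- padding (1B)
42..44  b  (2B, 2-aligned)
44..48  -- padding (4B)
48..72  format  (24B, 8-aligned)
72..80  a  (8B, 8-aligned)
80..88  h  (8B, 8-aligned)
sizeof = 88, alignof = 8
— Point2 —
0..1  layer  (1B, 1-aligned)
1..4  -- padding (3B)
4..8  f  (4B, 4-aligned)
8..10  b  (2B, 2-aligned)
10..16  -- padding (6B)
16..24  c  (8B, 8-aligned)
24..28  width  (4B, 4-aligned)
28..42  e  (14B, 2-aligned)
42..48  -- padding (6B)
48..72  format  (24B, 8-aligned)
72..73  mip_level  (1B, 1-aligned)
73..80  -- padding (7B)
80..88  h  (8B, 8-aligned)
88..96  a  (8B, 8-aligned)
sizeof = 96, alignof = 8
88 − 96 = -8

-8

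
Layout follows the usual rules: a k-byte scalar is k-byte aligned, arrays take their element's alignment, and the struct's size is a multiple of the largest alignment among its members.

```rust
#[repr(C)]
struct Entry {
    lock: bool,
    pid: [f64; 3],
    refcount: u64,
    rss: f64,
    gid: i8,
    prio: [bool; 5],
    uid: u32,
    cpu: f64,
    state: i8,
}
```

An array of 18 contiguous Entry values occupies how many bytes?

lock at 0 (size 1, align 1) → ends 1
pad 7 to align 8 for pid
pid at 8 (size 24, align 8) → ends 32
refcount at 32 (size 8, align 8) → ends 40
rss at 40 (size 8, align 8) → ends 48
gid at 48 (size 1, align 1) → ends 49
prio at 49 (size 5, align 1) → ends 54
pad 2 to align 4 for uid
uid at 56 (size 4, align 4) → ends 60
pad 4 to align 8 for cpu
cpu at 64 (size 8, align 8) → ends 72
state at 72 (size 1, align 1) → ends 73
tail pad 7 to reach multiple of 8
total 80 bytes, alignment 8
array of 18: 18 × 80 = 1440

1440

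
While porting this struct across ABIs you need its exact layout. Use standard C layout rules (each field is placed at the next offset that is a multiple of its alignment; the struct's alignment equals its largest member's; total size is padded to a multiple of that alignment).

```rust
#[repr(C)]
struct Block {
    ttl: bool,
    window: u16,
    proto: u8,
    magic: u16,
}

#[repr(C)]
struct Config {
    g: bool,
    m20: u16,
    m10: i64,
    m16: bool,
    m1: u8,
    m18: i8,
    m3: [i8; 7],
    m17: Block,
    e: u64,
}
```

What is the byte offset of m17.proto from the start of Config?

30

Block: 0..1  ttl  (1B, 1-aligned); 1..2  -- padding (1B); 2..4  window  (2B, 2-aligned); 4..5  proto  (1B, 1-aligned); 5..6  -- padding (1B); 6..8  magic  (2B, 2-aligned); sizeof = 8, alignof = 2
0..1  g  (1B, 1-aligned)
1..2  -- padding (1B)
2..4  m20  (2B, 2-aligned)
4..8  -- padding (4B)
8..16  m10  (8B, 8-aligned)
16..17  m16  (1B, 1-aligned)
17..18  m1  (1B, 1-aligned)
18..19  m18  (1B, 1-aligned)
19..26  m3  (7B, 1-aligned)
26..34  m17  (8B, 2-aligned)
within Block: proto at 4
26 + 4 = 30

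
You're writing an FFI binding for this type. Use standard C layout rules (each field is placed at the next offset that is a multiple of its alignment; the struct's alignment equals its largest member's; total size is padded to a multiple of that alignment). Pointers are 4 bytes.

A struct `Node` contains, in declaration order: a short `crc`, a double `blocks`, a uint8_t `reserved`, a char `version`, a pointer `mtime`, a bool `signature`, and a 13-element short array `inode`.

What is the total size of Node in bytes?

56

0..2  crc  (2B, 2-aligned)
2..8  -- padding (6B)
8..16  blocks  (8B, 8-aligned)
16..17  reserved  (1B, 1-aligned)
17..18  version  (1B, 1-aligned)
18..20  -- padding (2B)
20..24  mtime  (4B, 4-aligned)
24..25  signature  (1B, 1-aligned)
25..26  -- padding (1B)
26..52  inode  (26B, 2-aligned)
52..56  -- tail padding (4B)
sizeof = 56, alignof = 8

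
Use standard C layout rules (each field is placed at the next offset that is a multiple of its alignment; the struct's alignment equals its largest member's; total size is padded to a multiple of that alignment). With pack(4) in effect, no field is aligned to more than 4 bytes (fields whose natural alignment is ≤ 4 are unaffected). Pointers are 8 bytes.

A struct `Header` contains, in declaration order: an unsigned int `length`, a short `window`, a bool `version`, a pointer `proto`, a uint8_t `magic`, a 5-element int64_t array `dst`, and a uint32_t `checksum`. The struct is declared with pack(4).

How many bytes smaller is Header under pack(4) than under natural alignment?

natural layout:
  length at 0 (size 4, align 4) → ends 4
  window at 4 (size 2, align 2) → ends 6
  version at 6 (size 1, align 1) → ends 7
  pad 1 to align 8 for proto
  proto at 8 (size 8, align 8) → ends 16
  magic at 16 (size 1, align 1) → ends 17
  pad 7 to align 8 for dst
  dst at 24 (size 40, align 8) → ends 64
  checksum at 64 (size 4, align 4) → ends 68
  tail pad 4 to reach multiple of 8
  total 72 bytes, alignment 8
packed(4) layout:
  length at 0 (size 4, align 4) → ends 4
  window at 4 (size 2, align 2) → ends 6
  version at 6 (size 1, align 1) → ends 7
  pad 1 to align 4 for proto
  proto at 8 (size 8, align 4) → ends 16
  magic at 16 (size 1, align 1) → ends 17
  pad 3 to align 4 for dst
  dst at 20 (size 40, align 4) → ends 60
  checksum at 60 (size 4, align 4) → ends 64
  total 64 bytes, alignment 4
72 − 64 = 8

8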